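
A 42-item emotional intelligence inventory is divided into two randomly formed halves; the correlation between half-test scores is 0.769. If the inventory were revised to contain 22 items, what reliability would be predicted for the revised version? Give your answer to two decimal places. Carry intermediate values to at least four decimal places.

Spearman-Brown correction (n = 2): r_full = 2·0.769/(1 + 0.769) = 0.8694
Then adjust to 22 items: n = 22/42 = 0.5238
r_new = n·r_full / (1 + (n − 1)·r_full) = 0.4554 / 0.5860 ≈ 0.7771

0.78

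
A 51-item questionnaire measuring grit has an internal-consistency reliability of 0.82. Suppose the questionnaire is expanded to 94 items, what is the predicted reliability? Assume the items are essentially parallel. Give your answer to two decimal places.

Length ratio n = 94/51 = 1.8431
Apply the Spearman-Brown prophecy formula, r' = nr / [1 + (n − 1)r]:
r_new = (1.8431 × 0.82) / (1 + (1.8431 − 1) × 0.82)
r_new = 1.5113 / 1.6913 ≈ 0.8936

0.89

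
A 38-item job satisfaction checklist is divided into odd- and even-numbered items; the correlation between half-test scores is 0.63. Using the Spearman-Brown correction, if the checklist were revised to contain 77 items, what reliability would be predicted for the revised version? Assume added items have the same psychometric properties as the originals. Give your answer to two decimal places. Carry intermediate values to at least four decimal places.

First correct the split-half correlation to full-test reliability: r_full = 2 × 0.63 / (1 + 0.63) ≈ 0.7730
Then adjust to 77 items: n = 77/38 = 2.0263
r_new = n·r_full / (1 + (n − 1)·r_full) = 1.5663 / 1.7933 ≈ 0.8734

0.87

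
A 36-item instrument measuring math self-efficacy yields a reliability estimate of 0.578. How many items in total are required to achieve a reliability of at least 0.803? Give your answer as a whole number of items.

108

n = 0.803 × (1 − 0.578) / [ 0.578 × (1 − 0.803) ]
  = 0.338866 / 0.113866 = 2.9760
So the test needs 2.9760 × 36 ≈ 107.14 items; rounding up, 108.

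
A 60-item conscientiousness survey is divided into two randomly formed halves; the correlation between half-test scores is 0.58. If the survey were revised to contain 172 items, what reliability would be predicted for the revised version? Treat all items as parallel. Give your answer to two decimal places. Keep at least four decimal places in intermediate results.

0.89

Spearman-Brown correction (n = 2): r_full = 2·0.58/(1 + 0.58) = 0.7342
Then adjust to 172 items: n = 172/60 = 2.8667
r_new = n·r_full / (1 + (n − 1)·r_full) = 2.1047 / 2.3705 ≈ 0.8879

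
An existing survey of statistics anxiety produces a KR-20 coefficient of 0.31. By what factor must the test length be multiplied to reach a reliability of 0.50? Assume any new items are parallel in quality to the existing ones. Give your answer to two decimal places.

2.23

Invert Spearman-Brown to solve for n:
n = r*(1 − r) / [ r (1 − r*) ]
n = 0.50(1 − 0.31) / [0.31(1 − 0.50)]
  = 0.3450 / 0.1550 = 2.2258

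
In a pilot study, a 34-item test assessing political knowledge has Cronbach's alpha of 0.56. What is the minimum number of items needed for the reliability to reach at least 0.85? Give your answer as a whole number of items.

152

Invert Spearman-Brown to solve for n:
n = r*(1 − r) / [ r (1 − r*) ]
n = [0.85 × 0.44] / [0.56 × 0.15]
n = 0.3740 / 0.0840 ≈ 4.4524
Items needed = n × 34 = 4.4524 × 34 ≈ 151.38 → round up to 152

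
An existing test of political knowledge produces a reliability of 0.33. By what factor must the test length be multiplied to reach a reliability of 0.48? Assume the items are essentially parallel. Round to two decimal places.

Spearman-Brown solved for the length factor n:
n = r_target (1 − r_old) / [ r_old (1 − r_target) ]
n = 0.48 × (1 − 0.33) / [ 0.33 × (1 − 0.48) ]
n = 0.3216 / 0.1716 ≈ 1.8741

1.87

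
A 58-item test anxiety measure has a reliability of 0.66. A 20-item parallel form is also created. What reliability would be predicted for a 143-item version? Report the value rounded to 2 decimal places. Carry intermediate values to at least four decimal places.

0.83

Only the ratio of lengths matters: n = 143/58 = 2.4655
r_{143} = n·r / (1 + (n − 1)·r) = 1.6272 / 1.9672 ≈ 0.8272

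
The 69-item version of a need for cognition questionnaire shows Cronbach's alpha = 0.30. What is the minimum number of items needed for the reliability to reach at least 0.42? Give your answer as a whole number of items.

117

Invert Spearman-Brown to solve for n:
n = r_target (1 − r_old) / [ r_old (1 − r_target) ]
n = 0.42 × (1 − 0.30) / [ 0.30 × (1 − 0.42) ]
n = 0.2940 / 0.1740 ≈ 1.6897
1.6897 × 69 = 116.59 → 117 items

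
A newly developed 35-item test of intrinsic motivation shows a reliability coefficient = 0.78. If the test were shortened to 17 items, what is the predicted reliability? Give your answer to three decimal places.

0.633

Length ratio n = 17/35 = 0.4857
r_new = (0.4857 × 0.78) / (1 + (0.4857 − 1) × 0.78)
r_new = 0.3788 / 0.5988 ≈ 0.6326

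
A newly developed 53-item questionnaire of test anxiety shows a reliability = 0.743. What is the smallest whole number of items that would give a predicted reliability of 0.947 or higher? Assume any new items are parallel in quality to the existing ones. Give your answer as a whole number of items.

328

Rearranging the Spearman-Brown formula for n,
n = r_target (1 − r_old) / [ r_old (1 − r_target) ]
n = 0.947(1 − 0.743) / [0.743(1 − 0.947)]
n = 0.243379 / 0.039379 ≈ 6.1804
So the test needs 6.1804 × 53 ≈ 327.56 items; rounding up, 328.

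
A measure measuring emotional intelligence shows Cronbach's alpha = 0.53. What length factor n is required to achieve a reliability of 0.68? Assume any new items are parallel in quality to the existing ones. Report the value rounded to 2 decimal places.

n = 0.68(1 − 0.53) / [0.53(1 − 0.68)]
  = 0.3196 / 0.1696 = 1.8844

1.88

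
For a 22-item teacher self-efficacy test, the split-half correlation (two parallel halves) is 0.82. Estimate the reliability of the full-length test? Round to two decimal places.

r_full = 2r_hh / (1 + r_hh) = 2 × 0.82 / (1 + 0.82)
       = 1.6400 / 1.8200 = 0.9011

0.90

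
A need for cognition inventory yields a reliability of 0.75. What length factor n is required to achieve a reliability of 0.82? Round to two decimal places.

1.52

Rearranging the Spearman-Brown formula for n,
n = r*(1 − r) / [ r (1 − r*) ]
n = 0.82 × (1 − 0.75) / [ 0.75 × (1 − 0.82) ]
n = 0.2050 / 0.1350 ≈ 1.5185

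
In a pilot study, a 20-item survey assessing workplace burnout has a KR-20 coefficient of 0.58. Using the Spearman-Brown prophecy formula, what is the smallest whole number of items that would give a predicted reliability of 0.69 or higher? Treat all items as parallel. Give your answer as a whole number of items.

33

Invert Spearman-Brown to solve for n:
n = r*(1 − r) / [ r (1 − r*) ]
n = 0.69(1 − 0.58) / [0.58(1 − 0.69)]
n = 0.2898 / 0.1798 ≈ 1.6118
1.6118 × 20 = 32.24 → 33 items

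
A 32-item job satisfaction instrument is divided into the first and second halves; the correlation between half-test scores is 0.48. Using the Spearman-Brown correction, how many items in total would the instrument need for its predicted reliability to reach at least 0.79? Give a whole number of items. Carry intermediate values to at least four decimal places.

66

r_full = 2(0.48)/(1 + 0.48) = 0.6486
n = r_tgt(1 − r_full) / [r_full(1 − r_tgt)] = 0.79 × 0.3514 / (0.6486 × 0.21) ≈ 2.0381
Required items = 2.0381 × 32 = 65.22, so 66 items.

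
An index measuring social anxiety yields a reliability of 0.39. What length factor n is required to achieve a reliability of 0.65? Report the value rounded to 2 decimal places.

n = [0.65 × 0.61] / [0.39 × 0.35]
n = 0.3965 / 0.1365 ≈ 2.9048

2.90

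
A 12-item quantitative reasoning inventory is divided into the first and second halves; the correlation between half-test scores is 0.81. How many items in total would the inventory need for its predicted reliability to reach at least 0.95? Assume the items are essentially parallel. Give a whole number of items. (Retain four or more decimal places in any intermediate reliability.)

27

r_full = 2(0.81)/(1 + 0.81) = 0.8950
n = r_tgt(1 − r_full) / [r_full(1 − r_tgt)] = 0.95 × 0.1050 / (0.8950 × 0.05) ≈ 2.2291
Items = 2.2291 × 12 ≈ 26.75 → 27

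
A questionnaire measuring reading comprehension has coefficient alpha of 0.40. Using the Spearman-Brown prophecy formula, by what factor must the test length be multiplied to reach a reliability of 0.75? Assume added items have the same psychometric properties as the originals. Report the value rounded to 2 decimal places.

4.50

Rearranging the Spearman-Brown formula for n,
n = r_target (1 − r_old) / [ r_old (1 − r_target) ]
n = 0.75 × (1 − 0.40) / [ 0.40 × (1 − 0.75) ]
  = 0.4500 / 0.1000 = 4.5000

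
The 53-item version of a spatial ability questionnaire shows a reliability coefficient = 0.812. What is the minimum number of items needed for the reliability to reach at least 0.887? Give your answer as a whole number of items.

Spearman-Brown solved for the length factor n:
n = r*(1 − r) / [ r (1 − r*) ]
n = 0.887 × (1 − 0.812) / [ 0.812 × (1 − 0.887) ]
  = 0.166756 / 0.091756 = 1.8174
Items needed = n × 53 = 1.8174 × 53 ≈ 96.32 → round up to 97

97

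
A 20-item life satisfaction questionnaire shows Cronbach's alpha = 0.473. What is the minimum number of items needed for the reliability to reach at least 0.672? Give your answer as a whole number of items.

46

n = 0.672(1 − 0.473) / [0.473(1 − 0.672)]
  = 0.354144 / 0.155144 = 2.2827
2.2827 × 20 = 45.65 → 46 items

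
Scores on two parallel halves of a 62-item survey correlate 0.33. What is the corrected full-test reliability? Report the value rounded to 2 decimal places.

The full test is twice the length of either half (n = 2).
r_full = 2r_hh / (1 + r_hh) = 2 × 0.33 / (1 + 0.33)
       = 0.6600 / 1.3300 = 0.4962

0.50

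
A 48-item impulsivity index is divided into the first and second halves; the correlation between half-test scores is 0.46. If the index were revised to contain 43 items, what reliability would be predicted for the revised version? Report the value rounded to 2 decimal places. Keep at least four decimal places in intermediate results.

0.60

Full-test reliability from the split-half r: r_full = 2(0.46)/(1 + 0.46) = 0.6301
Then adjust to 43 items: n = 43/48 = 0.8958
r_new = n·r_full / (1 + (n − 1)·r_full) = 0.5644 / 0.9343 ≈ 0.6041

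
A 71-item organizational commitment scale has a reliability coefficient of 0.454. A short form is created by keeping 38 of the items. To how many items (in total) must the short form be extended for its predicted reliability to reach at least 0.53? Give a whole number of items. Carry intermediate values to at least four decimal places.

97

First, r for the 38-item form: n = 38/71 = 0.5352, so r_38 = 0.5352·0.454/(1 + (0.5352 − 1)·0.454) = 0.3080
Length factor from the short form to reach 0.53: n' = 0.53(1 − 0.3080) / [0.3080(1 − 0.53)] ≈ 2.5336
Total items = 2.5336 × 38 = 96.28, rounded up to 97.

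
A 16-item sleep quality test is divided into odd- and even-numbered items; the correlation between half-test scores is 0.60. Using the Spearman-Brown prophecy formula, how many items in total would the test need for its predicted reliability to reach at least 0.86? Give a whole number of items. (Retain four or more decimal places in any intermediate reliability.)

33

Corrected full-test reliability: r_full = 2 × 0.60 / (1 + 0.60) ≈ 0.7500
n = r_tgt(1 − r_full) / [r_full(1 − r_tgt)] = 0.86 × 0.2500 / (0.7500 × 0.14) ≈ 2.0476
Required items = 2.0476 × 16 = 32.76, so 33 items.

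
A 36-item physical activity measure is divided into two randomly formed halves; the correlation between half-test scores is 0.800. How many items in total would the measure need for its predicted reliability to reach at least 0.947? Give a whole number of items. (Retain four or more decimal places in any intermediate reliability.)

r_full = 2(0.800)/(1 + 0.800) = 0.8889
Solve Spearman-Brown for n: n = 0.947(1 − 0.8889) / [0.8889(1 − 0.947)] = 2.2332
Required items = 2.2332 × 36 = 80.40, so 81 items.

81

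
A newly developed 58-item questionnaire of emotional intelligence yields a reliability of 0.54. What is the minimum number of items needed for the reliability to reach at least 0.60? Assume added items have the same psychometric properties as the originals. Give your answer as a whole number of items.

75

Invert Spearman-Brown to solve for n:
n = r*(1 − r) / [ r (1 − r*) ]
n = 0.60 × (1 − 0.54) / [ 0.54 × (1 − 0.60) ]
  = 0.2760 / 0.2160 = 1.2778
So the test needs 1.2778 × 58 ≈ 74.11 items; rounding up, 75.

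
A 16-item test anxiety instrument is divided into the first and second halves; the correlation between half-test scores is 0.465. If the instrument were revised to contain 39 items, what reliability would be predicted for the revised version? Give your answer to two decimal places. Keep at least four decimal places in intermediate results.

0.81

Spearman-Brown correction (n = 2): r_full = 2·0.465/(1 + 0.465) = 0.6348
Length factor from 16 to 39 items: n = 39/16 = 2.4375
r_new = n·r_full / (1 + (n − 1)·r_full) = 1.5473 / 1.9125 ≈ 0.8090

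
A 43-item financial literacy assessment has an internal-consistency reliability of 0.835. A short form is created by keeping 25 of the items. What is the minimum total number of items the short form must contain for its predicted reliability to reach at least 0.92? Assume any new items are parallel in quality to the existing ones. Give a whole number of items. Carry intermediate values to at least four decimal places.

First, r for the 25-item form: n = 25/43 = 0.5814, so r_25 = 0.5814·0.835/(1 + (0.5814 − 1)·0.835) = 0.7463
Then solve for n' with r_old = 0.7463, r_target = 0.92: n' = 0.92(1 − 0.7463)/[0.7463(1 − 0.92)] = 3.9094
Total items = 3.9094 × 25 = 97.73, rounded up to 98.

98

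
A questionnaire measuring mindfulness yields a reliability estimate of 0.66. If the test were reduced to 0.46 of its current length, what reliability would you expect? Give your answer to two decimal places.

By Spearman-Brown, r_new = n r / (1 + (n − 1) r).
r_new = 0.46·0.66 / [1 + (0.46 − 1)·0.66]
     = 0.3036 / 0.6436 = 0.4717

0.47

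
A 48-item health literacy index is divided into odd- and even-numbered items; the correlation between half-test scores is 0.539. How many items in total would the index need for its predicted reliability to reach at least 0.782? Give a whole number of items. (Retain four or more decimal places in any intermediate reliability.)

74

r_full = 2(0.539)/(1 + 0.539) = 0.7005
Solve Spearman-Brown for n: n = 0.782(1 − 0.7005) / [0.7005(1 − 0.782)] = 1.5337
Items = 1.5337 × 48 ≈ 73.62 → 74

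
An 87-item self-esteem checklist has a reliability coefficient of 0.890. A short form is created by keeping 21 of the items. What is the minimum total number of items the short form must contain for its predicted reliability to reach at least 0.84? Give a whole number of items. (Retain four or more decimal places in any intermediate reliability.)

First, r for the 21-item form: n = 21/87 = 0.2414, so r_21 = 0.2414·0.890/(1 + (0.2414 − 1)·0.890) = 0.6614
Then solve for n' with r_old = 0.6614, r_target = 0.84: n' = 0.84(1 − 0.6614)/[0.6614(1 − 0.84)] = 2.6877
Total items = 2.6877 × 21 = 56.44, rounded up to 57.

57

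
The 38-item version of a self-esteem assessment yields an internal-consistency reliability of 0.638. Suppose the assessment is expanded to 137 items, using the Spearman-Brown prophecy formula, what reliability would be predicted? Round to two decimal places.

0.86

n = 137/38 = 3.6053
Apply the Spearman-Brown prophecy formula, r' = nr / [1 + (n − 1)r]:
r_new = (3.6053 × 0.638) / (1 + (3.6053 − 1) × 0.638)
r_new = 2.3002 / 2.6622 ≈ 0.8640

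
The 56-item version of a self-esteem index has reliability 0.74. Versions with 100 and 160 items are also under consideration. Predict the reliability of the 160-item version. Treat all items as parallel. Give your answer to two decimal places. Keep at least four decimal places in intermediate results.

Only the ratio of lengths matters: n = 160/56 = 2.8571
r_{160} = n·r / (1 + (n − 1)·r) = 2.1143 / 2.3743 ≈ 0.8905

0.89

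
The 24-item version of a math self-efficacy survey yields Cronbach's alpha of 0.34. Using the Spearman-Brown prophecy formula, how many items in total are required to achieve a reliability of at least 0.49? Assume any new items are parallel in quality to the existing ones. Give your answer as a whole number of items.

Spearman-Brown solved for the length factor n:
n = r*(1 − r) / [ r (1 − r*) ]
n = 0.49(1 − 0.34) / [0.34(1 − 0.49)]
  = 0.3234 / 0.1734 = 1.8651
1.8651 × 24 = 44.76 → 45 items

45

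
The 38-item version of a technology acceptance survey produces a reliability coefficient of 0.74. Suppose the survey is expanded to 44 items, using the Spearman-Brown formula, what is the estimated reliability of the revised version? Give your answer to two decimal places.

0.77

The new length is 44/38 = 1.1579 times the old.
Spearman-Brown: r_new = n·r / (1 + (n − 1)·r)
r_new = 1.1579·0.74 / [1 + (1.1579 − 1)·0.74]
r_new = 0.8568 / 1.1168 ≈ 0.7672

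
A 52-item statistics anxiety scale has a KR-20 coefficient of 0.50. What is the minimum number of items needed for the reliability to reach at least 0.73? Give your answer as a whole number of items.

Spearman-Brown solved for the length factor n:
n = r*(1 − r) / [ r (1 − r*) ]
n = 0.73(1 − 0.50) / [0.50(1 − 0.73)]
n = 0.3650 / 0.1350 ≈ 2.7037
So the test needs 2.7037 × 52 ≈ 140.59 items; rounding up, 141.

141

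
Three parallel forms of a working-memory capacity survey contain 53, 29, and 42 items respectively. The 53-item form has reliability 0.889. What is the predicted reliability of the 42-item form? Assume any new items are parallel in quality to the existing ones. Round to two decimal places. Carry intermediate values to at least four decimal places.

0.86

The 29-item form is not needed; work directly from the 53-item form with n = 42/53 = 0.7925.
r_{42} = n·r / (1 + (n − 1)·r) = 0.7045 / 0.8155 ≈ 0.8639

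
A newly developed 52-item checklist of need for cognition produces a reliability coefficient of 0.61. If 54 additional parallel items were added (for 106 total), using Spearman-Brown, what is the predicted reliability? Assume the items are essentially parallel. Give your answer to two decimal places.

0.76

The new length is 106/52 = 2.0385 times the old.
By Spearman-Brown, r_new = n r / (1 + (n − 1) r).
r_new = (2.0385 × 0.61) / (1 + (2.0385 − 1) × 0.61)
     = 1.2435 / 1.6335 = 0.7612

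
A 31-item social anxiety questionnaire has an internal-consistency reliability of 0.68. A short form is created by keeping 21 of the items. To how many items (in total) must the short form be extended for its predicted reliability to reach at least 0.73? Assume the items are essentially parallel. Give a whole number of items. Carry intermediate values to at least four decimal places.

40

Short-form reliability: n = 21/31 = 0.6774; r_21 = n·r/(1+(n−1)r) ≈ 0.5901
Then solve for n' with r_old = 0.5901, r_target = 0.73: n' = 0.73(1 − 0.5901)/[0.5901(1 − 0.73)] = 1.8781
Items = 1.8781 × 21 ≈ 39.44 → 40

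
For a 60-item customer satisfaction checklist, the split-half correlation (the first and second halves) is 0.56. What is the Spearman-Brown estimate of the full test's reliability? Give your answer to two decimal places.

0.72

The full test is twice the length of either half (n = 2).
r_full = 2(0.56) / (1 + 0.56)
       = 1.1200 / 1.5600 = 0.7179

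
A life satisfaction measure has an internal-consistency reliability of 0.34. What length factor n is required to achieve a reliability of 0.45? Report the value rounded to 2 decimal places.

Invert Spearman-Brown to solve for n:
n = r_target (1 − r_old) / [ r_old (1 − r_target) ]
n = 0.45(1 − 0.34) / [0.34(1 − 0.45)]
n = 0.2970 / 0.1870 ≈ 1.5882

1.59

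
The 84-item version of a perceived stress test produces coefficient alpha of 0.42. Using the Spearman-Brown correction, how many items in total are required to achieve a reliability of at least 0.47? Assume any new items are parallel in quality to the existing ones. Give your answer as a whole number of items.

103

Rearranging the Spearman-Brown formula for n,
n = r*(1 − r) / [ r (1 − r*) ]
n = 0.47 × (1 − 0.42) / [ 0.42 × (1 − 0.47) ]
  = 0.2726 / 0.2226 = 1.2246
Items needed = n × 84 = 1.2246 × 84 ≈ 102.87 → round up to 103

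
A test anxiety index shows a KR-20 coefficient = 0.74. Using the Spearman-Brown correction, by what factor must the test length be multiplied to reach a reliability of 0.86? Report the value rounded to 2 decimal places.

n = 0.86 × (1 − 0.74) / [ 0.74 × (1 − 0.86) ]
  = 0.2236 / 0.1036 = 2.1583

2.16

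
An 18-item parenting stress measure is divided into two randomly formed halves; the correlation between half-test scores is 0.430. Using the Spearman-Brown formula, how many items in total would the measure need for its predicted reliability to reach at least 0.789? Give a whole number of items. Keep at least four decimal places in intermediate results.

r_full = 2(0.430)/(1 + 0.430) = 0.6014
n = r_tgt(1 − r_full) / [r_full(1 − r_tgt)] = 0.789 × 0.3986 / (0.6014 × 0.211) ≈ 2.4784
Items = 2.4784 × 18 ≈ 44.61 → 45

45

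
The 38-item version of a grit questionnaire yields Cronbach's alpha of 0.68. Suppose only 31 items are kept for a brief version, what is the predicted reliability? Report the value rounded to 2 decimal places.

0.63

The new length is 31/38 = 0.8158 times the old.
By Spearman-Brown, r_new = n r / (1 + (n − 1) r).
r_new = 0.8158·0.68 / [1 + (0.8158 − 1)·0.68]
r_new = 0.5547 / 0.8747 ≈ 0.6342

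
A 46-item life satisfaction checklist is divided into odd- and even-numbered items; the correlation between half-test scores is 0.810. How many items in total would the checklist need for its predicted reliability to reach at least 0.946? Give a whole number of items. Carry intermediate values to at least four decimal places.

95

r_full = 2(0.810)/(1 + 0.810) = 0.8950
n = r_tgt(1 − r_full) / [r_full(1 − r_tgt)] = 0.946 × 0.1050 / (0.8950 × 0.054) ≈ 2.0552
Required items = 2.0552 × 46 = 94.54, so 95 items.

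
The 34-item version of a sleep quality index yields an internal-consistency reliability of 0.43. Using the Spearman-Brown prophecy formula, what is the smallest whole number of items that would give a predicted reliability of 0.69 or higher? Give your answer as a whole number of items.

n = [0.69 × 0.57] / [0.43 × 0.31]
n = 0.3933 / 0.1333 ≈ 2.9505
So the test needs 2.9505 × 34 ≈ 100.32 items; rounding up, 101.

101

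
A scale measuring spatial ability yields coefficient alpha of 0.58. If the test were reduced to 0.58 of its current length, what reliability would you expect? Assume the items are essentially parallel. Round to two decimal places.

r_new = 0.58·0.58 / [1 + (0.58 − 1)·0.58]
     = 0.3364 / 0.7564 = 0.4447

0.44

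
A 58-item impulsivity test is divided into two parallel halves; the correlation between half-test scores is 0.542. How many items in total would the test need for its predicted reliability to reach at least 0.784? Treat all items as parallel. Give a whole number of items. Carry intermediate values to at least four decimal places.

Corrected full-test reliability: r_full = 2 × 0.542 / (1 + 0.542) ≈ 0.7030
n = r_tgt(1 − r_full) / [r_full(1 − r_tgt)] = 0.784 × 0.2970 / (0.7030 × 0.216) ≈ 1.5334
Required items = 1.5334 × 58 = 88.94, so 89 items.

89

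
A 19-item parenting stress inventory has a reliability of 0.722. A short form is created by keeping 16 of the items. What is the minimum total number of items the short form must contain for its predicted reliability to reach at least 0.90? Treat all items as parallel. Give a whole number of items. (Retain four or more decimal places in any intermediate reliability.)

66

First, r for the 16-item form: n = 16/19 = 0.8421, so r_16 = 0.8421·0.722/(1 + (0.8421 − 1)·0.722) = 0.6862
Length factor from the short form to reach 0.90: n' = 0.90(1 − 0.6862) / [0.6862(1 − 0.90)] ≈ 4.1157
Total items = 4.1157 × 16 = 65.85, rounded up to 66.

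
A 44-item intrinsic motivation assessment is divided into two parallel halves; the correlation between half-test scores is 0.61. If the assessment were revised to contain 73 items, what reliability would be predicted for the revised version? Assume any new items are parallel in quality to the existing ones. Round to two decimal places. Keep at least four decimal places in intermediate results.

First correct the split-half correlation to full-test reliability: r_full = 2 × 0.61 / (1 + 0.61) ≈ 0.7578
Length factor from 44 to 73 items: n = 73/44 = 1.6591
r_new = n·r_full / (1 + (n − 1)·r_full) = 1.2573 / 1.4995 ≈ 0.8385

0.84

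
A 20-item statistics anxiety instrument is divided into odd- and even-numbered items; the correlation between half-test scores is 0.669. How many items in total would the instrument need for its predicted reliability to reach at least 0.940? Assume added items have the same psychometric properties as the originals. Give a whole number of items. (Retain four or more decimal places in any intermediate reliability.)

r_full = 2(0.669)/(1 + 0.669) = 0.8017
Solve Spearman-Brown for n: n = 0.940(1 − 0.8017) / [0.8017(1 − 0.940)] = 3.8751
Required items = 3.8751 × 20 = 77.50, so 78 items.

78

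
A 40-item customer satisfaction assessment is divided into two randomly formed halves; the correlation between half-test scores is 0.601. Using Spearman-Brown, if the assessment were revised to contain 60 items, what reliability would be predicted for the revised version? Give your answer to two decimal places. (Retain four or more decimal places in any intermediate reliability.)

0.82

Spearman-Brown correction (n = 2): r_full = 2·0.601/(1 + 0.601) = 0.7508
Length factor from 40 to 60 items: n = 60/40 = 1.5000
r_new = n·r_full / (1 + (n − 1)·r_full) = 1.1262 / 1.3754 ≈ 0.8188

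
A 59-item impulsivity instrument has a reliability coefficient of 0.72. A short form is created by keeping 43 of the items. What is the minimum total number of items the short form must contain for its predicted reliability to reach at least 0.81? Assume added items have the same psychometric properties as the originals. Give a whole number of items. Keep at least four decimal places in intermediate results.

98

Short-form reliability: n = 43/59 = 0.7288; r_43 = n·r/(1+(n−1)r) ≈ 0.6521
Length factor from the short form to reach 0.81: n' = 0.81(1 − 0.6521) / [0.6521(1 − 0.81)] ≈ 2.2744
Total items = 2.2744 × 43 = 97.80, rounded up to 98.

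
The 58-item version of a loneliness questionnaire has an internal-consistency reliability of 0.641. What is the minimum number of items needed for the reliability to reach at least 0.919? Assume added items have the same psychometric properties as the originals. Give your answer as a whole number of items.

369

n = [0.919 × 0.359] / [0.641 × 0.081]
  = 0.329921 / 0.051921 = 6.3543
Items needed = n × 58 = 6.3543 × 58 ≈ 368.55 → round up to 369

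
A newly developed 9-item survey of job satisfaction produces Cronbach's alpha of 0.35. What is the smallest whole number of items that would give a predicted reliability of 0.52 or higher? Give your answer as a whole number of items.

n = 0.52 × (1 − 0.35) / [ 0.35 × (1 − 0.52) ]
n = 0.3380 / 0.1680 ≈ 2.0119
2.0119 × 9 = 18.11 → 19 items

19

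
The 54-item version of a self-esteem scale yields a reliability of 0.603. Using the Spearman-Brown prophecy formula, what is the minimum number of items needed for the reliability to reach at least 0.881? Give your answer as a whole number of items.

264

n = 0.881(1 − 0.603) / [0.603(1 − 0.881)]
  = 0.349757 / 0.071757 = 4.8742
So the test needs 4.8742 × 54 ≈ 263.21 items; rounding up, 264.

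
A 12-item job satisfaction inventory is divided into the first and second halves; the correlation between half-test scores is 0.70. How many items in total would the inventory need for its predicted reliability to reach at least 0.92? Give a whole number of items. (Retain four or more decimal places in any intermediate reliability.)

r_full = 2(0.70)/(1 + 0.70) = 0.8235
n = r_tgt(1 − r_full) / [r_full(1 − r_tgt)] = 0.92 × 0.1765 / (0.8235 × 0.08) ≈ 2.4648
Required items = 2.4648 × 12 = 29.58, so 30 items.

30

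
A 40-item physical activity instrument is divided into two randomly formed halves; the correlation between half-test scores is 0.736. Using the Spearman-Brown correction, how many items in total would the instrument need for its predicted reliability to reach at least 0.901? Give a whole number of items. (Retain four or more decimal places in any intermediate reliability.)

Corrected full-test reliability: r_full = 2 × 0.736 / (1 + 0.736) ≈ 0.8479
Solve Spearman-Brown for n: n = 0.901(1 − 0.8479) / [0.8479(1 − 0.901)] = 1.6326
Items = 1.6326 × 40 ≈ 65.30 → 66

66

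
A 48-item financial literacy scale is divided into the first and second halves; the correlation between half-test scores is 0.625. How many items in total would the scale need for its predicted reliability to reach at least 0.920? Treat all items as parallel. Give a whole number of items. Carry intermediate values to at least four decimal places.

r_full = 2(0.625)/(1 + 0.625) = 0.7692
Solve Spearman-Brown for n: n = 0.920(1 − 0.7692) / [0.7692(1 − 0.920)] = 3.4506
Items = 3.4506 × 48 ≈ 165.63 → 166

166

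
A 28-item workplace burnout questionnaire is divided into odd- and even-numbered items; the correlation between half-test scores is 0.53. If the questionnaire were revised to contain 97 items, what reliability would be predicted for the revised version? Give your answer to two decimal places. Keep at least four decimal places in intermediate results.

Full-test reliability from the split-half r: r_full = 2(0.53)/(1 + 0.53) = 0.6928
Then adjust to 97 items: n = 97/28 = 3.4643
r_new = n·r_full / (1 + (n − 1)·r_full) = 2.4001 / 2.7073 ≈ 0.8865

0.89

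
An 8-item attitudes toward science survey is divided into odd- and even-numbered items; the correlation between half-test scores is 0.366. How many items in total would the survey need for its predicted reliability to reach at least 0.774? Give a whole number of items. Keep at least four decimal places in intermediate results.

r_full = 2(0.366)/(1 + 0.366) = 0.5359
n = r_tgt(1 − r_full) / [r_full(1 − r_tgt)] = 0.774 × 0.4641 / (0.5359 × 0.226) ≈ 2.9659
Items = 2.9659 × 8 ≈ 23.73 → 24

24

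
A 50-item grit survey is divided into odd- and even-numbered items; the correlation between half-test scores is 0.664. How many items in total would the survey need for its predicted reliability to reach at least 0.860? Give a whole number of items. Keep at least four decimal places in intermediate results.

78

r_full = 2(0.664)/(1 + 0.664) = 0.7981
n = r_tgt(1 − r_full) / [r_full(1 − r_tgt)] = 0.860 × 0.2019 / (0.7981 × 0.140) ≈ 1.5540
Required items = 1.5540 × 50 = 77.70, so 78 items.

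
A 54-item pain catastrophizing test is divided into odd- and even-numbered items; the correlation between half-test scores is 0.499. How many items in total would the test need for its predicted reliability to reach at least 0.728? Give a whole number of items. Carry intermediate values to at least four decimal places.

Corrected full-test reliability: r_full = 2 × 0.499 / (1 + 0.499) ≈ 0.6658
n = r_tgt(1 − r_full) / [r_full(1 − r_tgt)] = 0.728 × 0.3342 / (0.6658 × 0.272) ≈ 1.3435
Items = 1.3435 × 54 ≈ 72.55 → 73

73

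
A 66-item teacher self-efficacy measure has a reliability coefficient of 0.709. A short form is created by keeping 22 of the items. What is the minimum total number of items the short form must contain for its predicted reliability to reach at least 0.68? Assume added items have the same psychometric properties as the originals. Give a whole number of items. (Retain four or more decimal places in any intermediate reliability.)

Short-form reliability: n = 22/66 = 0.3333; r_22 = n·r/(1+(n−1)r) ≈ 0.4481
Then solve for n' with r_old = 0.4481, r_target = 0.68: n' = 0.68(1 − 0.4481)/[0.4481(1 − 0.68)] = 2.6172
Items = 2.6172 × 22 ≈ 57.58 → 58

58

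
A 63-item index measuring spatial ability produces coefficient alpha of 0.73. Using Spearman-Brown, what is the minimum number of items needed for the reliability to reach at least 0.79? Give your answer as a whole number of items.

n = 0.79(1 − 0.73) / [0.73(1 − 0.79)]
n = 0.2133 / 0.1533 ≈ 1.3914
So the test needs 1.3914 × 63 ≈ 87.66 items; rounding up, 88.

88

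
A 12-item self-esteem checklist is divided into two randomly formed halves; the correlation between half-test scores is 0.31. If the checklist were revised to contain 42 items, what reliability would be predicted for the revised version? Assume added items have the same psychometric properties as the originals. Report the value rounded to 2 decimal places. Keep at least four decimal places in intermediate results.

0.76

Full-test reliability from the split-half r: r_full = 2(0.31)/(1 + 0.31) = 0.4733
Length factor from 12 to 42 items: n = 42/12 = 3.5000
r_new = n·r_full / (1 + (n − 1)·r_full) = 1.6565 / 2.1833 ≈ 0.7587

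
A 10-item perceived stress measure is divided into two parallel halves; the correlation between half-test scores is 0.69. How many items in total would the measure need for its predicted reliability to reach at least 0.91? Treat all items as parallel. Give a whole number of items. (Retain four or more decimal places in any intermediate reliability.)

Corrected full-test reliability: r_full = 2 × 0.69 / (1 + 0.69) ≈ 0.8166
n = r_tgt(1 − r_full) / [r_full(1 − r_tgt)] = 0.91 × 0.1834 / (0.8166 × 0.09) ≈ 2.2709
Required items = 2.2709 × 10 = 22.71, so 23 items.

23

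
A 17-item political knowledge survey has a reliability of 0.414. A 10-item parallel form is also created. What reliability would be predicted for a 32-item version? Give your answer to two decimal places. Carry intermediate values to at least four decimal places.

The 10-item form is not needed; work directly from the 17-item form with n = 32/17 = 1.8824.
r_{32} = n·r / (1 + (n − 1)·r) = 0.7793 / 1.3653 ≈ 0.5708

0.57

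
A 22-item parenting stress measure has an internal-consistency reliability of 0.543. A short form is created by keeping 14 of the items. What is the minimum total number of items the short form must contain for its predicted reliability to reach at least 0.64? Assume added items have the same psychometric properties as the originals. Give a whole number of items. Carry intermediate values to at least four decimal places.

33

Short-form reliability: n = 14/22 = 0.6364; r_14 = n·r/(1+(n−1)r) ≈ 0.4306
Then solve for n' with r_old = 0.4306, r_target = 0.64: n' = 0.64(1 − 0.4306)/[0.4306(1 − 0.64)] = 2.3508
Total items = 2.3508 × 14 = 32.91, rounded up to 33.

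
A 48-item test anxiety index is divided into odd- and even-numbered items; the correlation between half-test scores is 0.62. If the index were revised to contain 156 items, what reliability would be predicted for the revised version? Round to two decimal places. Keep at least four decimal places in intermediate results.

Full-test reliability from the split-half r: r_full = 2(0.62)/(1 + 0.62) = 0.7654
Then adjust to 156 items: n = 156/48 = 3.2500
r_new = n·r_full / (1 + (n − 1)·r_full) = 2.4875 / 2.7222 ≈ 0.9138

0.91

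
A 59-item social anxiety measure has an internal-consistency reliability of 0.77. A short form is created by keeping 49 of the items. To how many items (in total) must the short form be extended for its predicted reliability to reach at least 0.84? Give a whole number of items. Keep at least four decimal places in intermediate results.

First, r for the 49-item form: n = 49/59 = 0.8305, so r_49 = 0.8305·0.77/(1 + (0.8305 − 1)·0.77) = 0.7355
Then solve for n' with r_old = 0.7355, r_target = 0.84: n' = 0.84(1 − 0.7355)/[0.7355(1 − 0.84)] = 1.8880
Total items = 1.8880 × 49 = 92.51, rounded up to 93.

93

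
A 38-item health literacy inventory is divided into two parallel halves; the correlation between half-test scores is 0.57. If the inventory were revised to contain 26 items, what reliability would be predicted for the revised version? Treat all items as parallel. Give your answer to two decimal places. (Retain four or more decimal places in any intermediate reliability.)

First correct the split-half correlation to full-test reliability: r_full = 2 × 0.57 / (1 + 0.57) ≈ 0.7261
Then adjust to 26 items: n = 26/38 = 0.6842
r_new = n·r_full / (1 + (n − 1)·r_full) = 0.4968 / 0.7707 ≈ 0.6446

0.64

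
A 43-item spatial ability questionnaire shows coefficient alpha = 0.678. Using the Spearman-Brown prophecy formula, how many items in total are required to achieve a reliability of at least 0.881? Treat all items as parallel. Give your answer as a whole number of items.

n = 0.881 × (1 − 0.678) / [ 0.678 × (1 − 0.881) ]
  = 0.283682 / 0.080682 = 3.5161
3.5161 × 43 = 151.19 → 152 items

152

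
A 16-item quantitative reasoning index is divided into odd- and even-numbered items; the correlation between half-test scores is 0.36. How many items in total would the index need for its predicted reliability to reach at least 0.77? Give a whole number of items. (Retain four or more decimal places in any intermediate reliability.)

48

r_full = 2(0.36)/(1 + 0.36) = 0.5294
n = r_tgt(1 − r_full) / [r_full(1 − r_tgt)] = 0.77 × 0.4706 / (0.5294 × 0.23) ≈ 2.9760
Items = 2.9760 × 16 ≈ 47.62 → 48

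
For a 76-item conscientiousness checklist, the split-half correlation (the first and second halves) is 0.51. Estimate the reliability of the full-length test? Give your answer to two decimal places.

0.68

Each half is half the length of the full test, so the full test is n = 2 times a half.
r_full = 2r_hh / (1 + r_hh) = 2 × 0.51 / (1 + 0.51)
       = 1.0200 / 1.5100 = 0.6755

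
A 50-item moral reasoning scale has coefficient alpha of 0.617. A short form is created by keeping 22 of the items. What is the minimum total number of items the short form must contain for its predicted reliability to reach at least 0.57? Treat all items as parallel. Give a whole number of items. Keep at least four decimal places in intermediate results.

42

Short-form reliability: n = 22/50 = 0.4400; r_22 = n·r/(1+(n−1)r) ≈ 0.4148
Then solve for n' with r_old = 0.4148, r_target = 0.57: n' = 0.57(1 − 0.4148)/[0.4148(1 − 0.57)] = 1.8701
Total items = 1.8701 × 22 = 41.14, rounded up to 42.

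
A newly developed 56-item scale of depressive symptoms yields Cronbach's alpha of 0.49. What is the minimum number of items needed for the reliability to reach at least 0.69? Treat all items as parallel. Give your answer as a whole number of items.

130

Rearranging the Spearman-Brown formula for n,
n = r_target (1 − r_old) / [ r_old (1 − r_target) ]
n = 0.69(1 − 0.49) / [0.49(1 − 0.69)]
n = 0.3519 / 0.1519 ≈ 2.3167
Items needed = n × 56 = 2.3167 × 56 ≈ 129.74 → round up to 130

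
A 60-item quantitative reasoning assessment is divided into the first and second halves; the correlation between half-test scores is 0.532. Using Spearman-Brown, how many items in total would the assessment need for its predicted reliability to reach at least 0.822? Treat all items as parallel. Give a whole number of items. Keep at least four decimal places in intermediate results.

Corrected full-test reliability: r_full = 2 × 0.532 / (1 + 0.532) ≈ 0.6945
n = r_tgt(1 − r_full) / [r_full(1 − r_tgt)] = 0.822 × 0.3055 / (0.6945 × 0.178) ≈ 2.0314
Items = 2.0314 × 60 ≈ 121.88 → 122

122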